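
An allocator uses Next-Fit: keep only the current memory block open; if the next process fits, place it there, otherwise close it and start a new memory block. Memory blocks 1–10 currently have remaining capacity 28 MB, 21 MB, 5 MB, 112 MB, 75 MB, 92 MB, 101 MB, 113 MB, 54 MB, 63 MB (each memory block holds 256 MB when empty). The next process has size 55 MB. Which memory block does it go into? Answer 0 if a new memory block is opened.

Next-Fit only looks at memory block 10, which has 63 MB free.
55 MB fits there.

10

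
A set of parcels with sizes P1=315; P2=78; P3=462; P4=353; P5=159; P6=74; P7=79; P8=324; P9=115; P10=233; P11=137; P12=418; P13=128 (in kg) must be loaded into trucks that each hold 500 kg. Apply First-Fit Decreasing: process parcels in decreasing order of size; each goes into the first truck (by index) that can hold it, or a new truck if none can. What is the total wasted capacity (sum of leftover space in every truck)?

125

Sorted descending: 462, 418, 353, 324, 315, 233, 159, 137, 128, 115, 79, 78, 74.
462 kg → truck 1 (remaining 38 kg)
418 kg → truck 2 (remaining 82 kg)
353 kg → truck 3 (remaining 147 kg)
324 kg → truck 4 (remaining 176 kg)
315 kg → truck 5 (remaining 185 kg)
233 kg → truck 6 (remaining 267 kg)
159 kg → truck 4 (remaining 17 kg)
137 kg → truck 3 (remaining 10 kg)
128 kg → truck 5 (remaining 57 kg)
115 kg → truck 6 (remaining 152 kg)
79 kg → truck 2 (remaining 3 kg)
78 kg → truck 6 (remaining 74 kg)
74 kg → truck 6 (remaining 0 kg)
6 trucks × 500 kg = 3000 kg; used 2875 kg; unused 125 kg.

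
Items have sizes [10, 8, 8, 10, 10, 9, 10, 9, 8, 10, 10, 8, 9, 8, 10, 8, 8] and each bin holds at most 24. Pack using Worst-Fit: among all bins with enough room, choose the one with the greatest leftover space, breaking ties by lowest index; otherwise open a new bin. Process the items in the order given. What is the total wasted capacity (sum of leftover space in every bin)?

63

10 → bin 1 (remaining 14)
8 → bin 1 (remaining 6)
8 → bin 2 (remaining 16)
10 → bin 2 (remaining 6)
10 → bin 3 (remaining 14)
9 → bin 3 (remaining 5)
10 → bin 4 (remaining 14)
9 → bin 4 (remaining 5)
8 → bin 5 (remaining 16)
10 → bin 5 (remaining 6)
10 → bin 6 (remaining 14)
8 → bin 6 (remaining 6)
9 → bin 7 (remaining 15)
8 → bin 7 (remaining 7)
10 → bin 8 (remaining 14)
8 → bin 8 (remaining 6)
8 → bin 9 (remaining 16)
9 bins × 24 = 216; used 153; unused 63.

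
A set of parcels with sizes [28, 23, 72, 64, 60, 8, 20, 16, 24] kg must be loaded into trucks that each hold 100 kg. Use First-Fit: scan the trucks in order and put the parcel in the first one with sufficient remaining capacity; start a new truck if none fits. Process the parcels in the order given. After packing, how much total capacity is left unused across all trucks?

truck 1: place 28 kg, 72 kg left
truck 1: place 23 kg, 49 kg left
truck 2: place 72 kg, 28 kg left
truck 3: place 64 kg, 36 kg left
truck 4: place 60 kg, 40 kg left
truck 1: place 8 kg, 41 kg left
truck 1: place 20 kg, 21 kg left
truck 1: place 16 kg, 5 kg left
truck 2: place 24 kg, 4 kg left
4 trucks × 100 kg = 400 kg; used 315 kg; unused 85 kg.

85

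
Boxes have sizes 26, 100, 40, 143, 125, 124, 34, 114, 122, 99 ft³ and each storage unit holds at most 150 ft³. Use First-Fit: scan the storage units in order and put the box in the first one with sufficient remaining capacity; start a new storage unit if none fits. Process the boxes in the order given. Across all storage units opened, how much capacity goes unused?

273

storage unit 1: place 26 ft³, 124 ft³ left
storage unit 1: place 100 ft³, 24 ft³ left
storage unit 2: place 40 ft³, 110 ft³ left
storage unit 3: place 143 ft³, 7 ft³ left
storage unit 4: place 125 ft³, 25 ft³ left
storage unit 5: place 124 ft³, 26 ft³ left
storage unit 2: place 34 ft³, 76 ft³ left
storage unit 6: place 114 ft³, 36 ft³ left
storage unit 7: place 122 ft³, 28 ft³ left
storage unit 8: place 99 ft³, 51 ft³ left
8 storage units × 150 ft³ = 1200 ft³; used 927 ft³; unused 273 ft³.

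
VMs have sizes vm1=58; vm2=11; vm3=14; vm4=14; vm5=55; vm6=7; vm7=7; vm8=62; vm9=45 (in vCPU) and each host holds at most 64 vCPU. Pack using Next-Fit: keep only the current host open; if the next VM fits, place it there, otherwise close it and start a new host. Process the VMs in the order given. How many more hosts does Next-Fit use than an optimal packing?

1

Next-Fit: [58] [11,14,14] [55,7] [7] [62] [45] → 6 hosts.
Total size 273 vCPU; any packing needs at least ⌈273/64⌉ = 5 hosts.
An optimal packing achieves that bound: [62] [58] [55,7] [45,14] [14,11,7] → 5 hosts.
Excess: 6 − 5 = 1.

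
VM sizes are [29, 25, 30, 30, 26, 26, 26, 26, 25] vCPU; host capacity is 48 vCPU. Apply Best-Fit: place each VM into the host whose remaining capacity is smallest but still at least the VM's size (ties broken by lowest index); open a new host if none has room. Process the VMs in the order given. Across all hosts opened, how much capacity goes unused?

189

29 vCPU → host 1 (remaining 19 vCPU)
25 vCPU → host 2 (remaining 23 vCPU)
30 vCPU → host 3 (remaining 18 vCPU)
30 vCPU → host 4 (remaining 18 vCPU)
26 vCPU → host 5 (remaining 22 vCPU)
26 vCPU → host 6 (remaining 22 vCPU)
26 vCPU → host 7 (remaining 22 vCPU)
26 vCPU → host 8 (remaining 22 vCPU)
25 vCPU → host 9 (remaining 23 vCPU)
9 hosts × 48 vCPU = 432 vCPU; used 243 vCPU; unused 189 vCPU.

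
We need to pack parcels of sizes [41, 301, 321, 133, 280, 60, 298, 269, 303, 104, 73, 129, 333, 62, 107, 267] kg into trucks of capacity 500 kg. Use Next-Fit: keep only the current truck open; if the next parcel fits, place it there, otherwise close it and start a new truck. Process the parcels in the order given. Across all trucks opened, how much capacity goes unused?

919

Put 41 kg in truck 1; 459 kg remain.
Put 301 kg in truck 1; 158 kg remain.
Put 321 kg in truck 2; 179 kg remain.
Put 133 kg in truck 2; 46 kg remain.
Put 280 kg in truck 3; 220 kg remain.
Put 60 kg in truck 3; 160 kg remain.
Put 298 kg in truck 4; 202 kg remain.
Put 269 kg in truck 5; 231 kg remain.
Put 303 kg in truck 6; 197 kg remain.
Put 104 kg in truck 6; 93 kg remain.
Put 73 kg in truck 6; 20 kg remain.
Put 129 kg in truck 7; 371 kg remain.
Put 333 kg in truck 7; 38 kg remain.
Put 62 kg in truck 8; 438 kg remain.
Put 107 kg in truck 8; 331 kg remain.
Put 267 kg in truck 8; 64 kg remain.
8 trucks × 500 kg = 4000 kg; used 3081 kg; unused 919 kg.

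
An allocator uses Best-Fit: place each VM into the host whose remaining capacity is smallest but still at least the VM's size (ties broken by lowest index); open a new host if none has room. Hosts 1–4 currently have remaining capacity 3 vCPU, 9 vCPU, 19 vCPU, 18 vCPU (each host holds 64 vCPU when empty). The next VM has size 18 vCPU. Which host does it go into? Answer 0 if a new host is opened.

4

Hosts with room: host 3 (19 vCPU), host 4 (18 vCPU).
Tightest fit is host 4 with 18 vCPU free.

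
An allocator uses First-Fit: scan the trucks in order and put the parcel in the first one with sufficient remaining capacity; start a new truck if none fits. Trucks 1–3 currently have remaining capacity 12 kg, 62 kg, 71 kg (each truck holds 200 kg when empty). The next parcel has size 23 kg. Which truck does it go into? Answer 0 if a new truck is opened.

Trucks with room: truck 2 (62 kg), truck 3 (71 kg).
The first with room is truck 2.

2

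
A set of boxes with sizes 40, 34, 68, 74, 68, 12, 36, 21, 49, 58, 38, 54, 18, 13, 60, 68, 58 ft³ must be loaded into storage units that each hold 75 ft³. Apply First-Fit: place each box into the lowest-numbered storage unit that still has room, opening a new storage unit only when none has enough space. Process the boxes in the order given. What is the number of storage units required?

12 storage units

Put 40 ft³ in storage unit 1; 35 ft³ remain.
Put 34 ft³ in storage unit 1; 1 ft³ remain.
Put 68 ft³ in storage unit 2; 7 ft³ remain.
Put 74 ft³ in storage unit 3; 1 ft³ remain.
Put 68 ft³ in storage unit 4; 7 ft³ remain.
Put 12 ft³ in storage unit 5; 63 ft³ remain.
Put 36 ft³ in storage unit 5; 27 ft³ remain.
Put 21 ft³ in storage unit 5; 6 ft³ remain.
Put 49 ft³ in storage unit 6; 26 ft³ remain.
Put 58 ft³ in storage unit 7; 17 ft³ remain.
Put 38 ft³ in storage unit 8; 37 ft³ remain.
Put 54 ft³ in storage unit 9; 21 ft³ remain.
Put 18 ft³ in storage unit 6; 8 ft³ remain.
Put 13 ft³ in storage unit 7; 4 ft³ remain.
Put 60 ft³ in storage unit 10; 15 ft³ remain.
Put 68 ft³ in storage unit 11; 7 ft³ remain.
Put 58 ft³ in storage unit 12; 17 ft³ remain.
Final storage units: [40,34] [68] [74] [68] [12,36,21] [49,18] [58,13] [38] [54] [60] [68] [58].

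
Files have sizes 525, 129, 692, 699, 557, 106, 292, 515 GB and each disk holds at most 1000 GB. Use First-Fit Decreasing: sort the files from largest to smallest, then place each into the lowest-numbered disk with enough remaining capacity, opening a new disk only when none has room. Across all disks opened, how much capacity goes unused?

Sorted descending: 699, 692, 557, 525, 515, 292, 129, 106.
699 GB → disk 1 (remaining 301 GB)
692 GB → disk 2 (remaining 308 GB)
557 GB → disk 3 (remaining 443 GB)
525 GB → disk 4 (remaining 475 GB)
515 GB → disk 5 (remaining 485 GB)
292 GB → disk 1 (remaining 9 GB)
129 GB → disk 2 (remaining 179 GB)
106 GB → disk 2 (remaining 73 GB)
5 disks × 1000 GB = 5000 GB; used 3515 GB; unused 1485 GB.

1485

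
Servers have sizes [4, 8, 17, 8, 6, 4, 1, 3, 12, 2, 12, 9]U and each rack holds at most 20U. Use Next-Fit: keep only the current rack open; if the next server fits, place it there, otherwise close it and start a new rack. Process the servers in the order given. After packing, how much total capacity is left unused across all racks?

rack 1: place 4U, 16U left
rack 1: place 8U, 8U left
rack 2: place 17U, 3U left
rack 3: place 8U, 12U left
rack 3: place 6U, 6U left
rack 3: place 4U, 2U left
rack 3: place 1U, 1U left
rack 4: place 3U, 17U left
rack 4: place 12U, 5U left
rack 4: place 2U, 3U left
rack 5: place 12U, 8U left
rack 6: place 9U, 11U left
6 racks × 20U = 120U; used 86U; unused 34U.

34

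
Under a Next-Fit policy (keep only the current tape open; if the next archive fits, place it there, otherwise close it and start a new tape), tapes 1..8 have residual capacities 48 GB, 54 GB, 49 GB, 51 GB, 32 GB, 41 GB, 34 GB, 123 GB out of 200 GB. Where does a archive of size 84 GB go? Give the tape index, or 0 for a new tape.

8

Next-Fit only looks at tape 8, which has 123 GB free.
84 GB fits there.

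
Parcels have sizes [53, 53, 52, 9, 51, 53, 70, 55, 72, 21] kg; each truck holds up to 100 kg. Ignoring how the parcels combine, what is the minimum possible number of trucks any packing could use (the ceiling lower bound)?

Total size = 53 + 53 + 52 + 9 + 51 + 53 + 70 + 55 + 72 + 21 = 489 kg.
⌈489 / 100⌉ = 5.

5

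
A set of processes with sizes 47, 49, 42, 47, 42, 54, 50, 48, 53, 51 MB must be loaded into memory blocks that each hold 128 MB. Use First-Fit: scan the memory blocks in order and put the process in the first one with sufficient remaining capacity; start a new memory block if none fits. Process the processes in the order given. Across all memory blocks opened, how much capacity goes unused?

157

memory block 1: place 47 MB, 81 MB left
memory block 1: place 49 MB, 32 MB left
memory block 2: place 42 MB, 86 MB left
memory block 2: place 47 MB, 39 MB left
memory block 3: place 42 MB, 86 MB left
memory block 3: place 54 MB, 32 MB left
memory block 4: place 50 MB, 78 MB left
memory block 4: place 48 MB, 30 MB left
memory block 5: place 53 MB, 75 MB left
memory block 5: place 51 MB, 24 MB left
5 memory blocks × 128 MB = 640 MB; used 483 MB; unused 157 MB.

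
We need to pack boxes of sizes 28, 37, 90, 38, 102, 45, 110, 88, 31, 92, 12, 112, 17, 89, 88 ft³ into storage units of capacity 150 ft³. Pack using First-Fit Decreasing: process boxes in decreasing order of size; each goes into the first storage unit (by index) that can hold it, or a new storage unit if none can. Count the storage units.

Sorted descending: 112, 110, 102, 92, 90, 89, 88, 88, 45, 38, 37, 31, 28, 17, 12.
112 ft³ → storage unit 1 (remaining 38 ft³)
110 ft³ → storage unit 2 (remaining 40 ft³)
102 ft³ → storage unit 3 (remaining 48 ft³)
92 ft³ → storage unit 4 (remaining 58 ft³)
90 ft³ → storage unit 5 (remaining 60 ft³)
89 ft³ → storage unit 6 (remaining 61 ft³)
88 ft³ → storage unit 7 (remaining 62 ft³)
88 ft³ → storage unit 8 (remaining 62 ft³)
45 ft³ → storage unit 3 (remaining 3 ft³)
38 ft³ → storage unit 1 (remaining 0 ft³)
37 ft³ → storage unit 2 (remaining 3 ft³)
31 ft³ → storage unit 4 (remaining 27 ft³)
28 ft³ → storage unit 5 (remaining 32 ft³)
17 ft³ → storage unit 4 (remaining 10 ft³)
12 ft³ → storage unit 5 (remaining 20 ft³)
Final storage units: [112,38] [110,37] [102,45] [92,31,17] [90,28,12] [89] [88] [88].

8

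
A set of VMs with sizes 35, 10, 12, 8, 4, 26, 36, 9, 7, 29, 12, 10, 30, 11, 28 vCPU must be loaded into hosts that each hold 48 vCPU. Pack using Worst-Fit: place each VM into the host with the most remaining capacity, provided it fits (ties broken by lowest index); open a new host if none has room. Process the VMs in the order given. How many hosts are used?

7

35 vCPU → host 1 (remaining 13 vCPU)
10 vCPU → host 1 (remaining 3 vCPU)
12 vCPU → host 2 (remaining 36 vCPU)
8 vCPU → host 2 (remaining 28 vCPU)
4 vCPU → host 2 (remaining 24 vCPU)
26 vCPU → host 3 (remaining 22 vCPU)
36 vCPU → host 4 (remaining 12 vCPU)
9 vCPU → host 2 (remaining 15 vCPU)
7 vCPU → host 3 (remaining 15 vCPU)
29 vCPU → host 5 (remaining 19 vCPU)
12 vCPU → host 5 (remaining 7 vCPU)
10 vCPU → host 2 (remaining 5 vCPU)
30 vCPU → host 6 (remaining 18 vCPU)
11 vCPU → host 6 (remaining 7 vCPU)
28 vCPU → host 7 (remaining 20 vCPU)
Final hosts: [35,10] [12,8,4,9,10] [26,7] [36] [29,12] [30,11] [28].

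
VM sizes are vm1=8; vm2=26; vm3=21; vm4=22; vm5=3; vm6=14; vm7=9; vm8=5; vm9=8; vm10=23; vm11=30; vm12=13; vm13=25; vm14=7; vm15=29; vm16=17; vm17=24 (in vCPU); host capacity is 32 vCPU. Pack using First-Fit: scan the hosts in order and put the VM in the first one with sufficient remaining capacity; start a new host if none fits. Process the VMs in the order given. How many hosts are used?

10

Put vm1 (8 vCPU) in host 1; 24 vCPU remain.
Put vm2 (26 vCPU) in host 2; 6 vCPU remain.
Put vm3 (21 vCPU) in host 1; 3 vCPU remain.
Put vm4 (22 vCPU) in host 3; 10 vCPU remain.
Put vm5 (3 vCPU) in host 1; 0 vCPU remain.
Put vm6 (14 vCPU) in host 4; 18 vCPU remain.
Put vm7 (9 vCPU) in host 3; 1 vCPU remain.
Put vm8 (5 vCPU) in host 2; 1 vCPU remain.
Put vm9 (8 vCPU) in host 4; 10 vCPU remain.
Put vm10 (23 vCPU) in host 5; 9 vCPU remain.
Put vm11 (30 vCPU) in host 6; 2 vCPU remain.
Put vm12 (13 vCPU) in host 7; 19 vCPU remain.
Put vm13 (25 vCPU) in host 8; 7 vCPU remain.
Put vm14 (7 vCPU) in host 4; 3 vCPU remain.
Put vm15 (29 vCPU) in host 9; 3 vCPU remain.
Put vm16 (17 vCPU) in host 7; 2 vCPU remain.
Put vm17 (24 vCPU) in host 10; 8 vCPU remain.
Final hosts: [8,21,3] [26,5] [22,9] [14,8,7] [23] [30] [13,17] [25] [29] [24].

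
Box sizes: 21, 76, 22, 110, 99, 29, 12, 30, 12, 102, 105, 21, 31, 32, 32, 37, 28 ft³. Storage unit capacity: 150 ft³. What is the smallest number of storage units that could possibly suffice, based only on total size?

6

Total size = 21 + 76 + 22 + 110 + 99 + 29 + 12 + 30 + 12 + 102 + 105 + 21 + 31 + 32 + 32 + 37 + 28 = 799 ft³.
⌈799 / 150⌉ = 6.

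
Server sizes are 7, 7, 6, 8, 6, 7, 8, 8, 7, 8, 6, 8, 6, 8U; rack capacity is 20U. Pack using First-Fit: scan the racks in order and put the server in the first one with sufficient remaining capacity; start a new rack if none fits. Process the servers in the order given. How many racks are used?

7U → rack 1 (remaining 13U)
7U → rack 1 (remaining 6U)
6U → rack 1 (remaining 0U)
8U → rack 2 (remaining 12U)
6U → rack 2 (remaining 6U)
7U → rack 3 (remaining 13U)
8U → rack 3 (remaining 5U)
8U → rack 4 (remaining 12U)
7U → rack 4 (remaining 5U)
8U → rack 5 (remaining 12U)
6U → rack 2 (remaining 0U)
8U → rack 5 (remaining 4U)
6U → rack 6 (remaining 14U)
8U → rack 6 (remaining 6U)
Final racks: [7,7,6] [8,6,6] [7,8] [8,7] [8,8] [6,8].

6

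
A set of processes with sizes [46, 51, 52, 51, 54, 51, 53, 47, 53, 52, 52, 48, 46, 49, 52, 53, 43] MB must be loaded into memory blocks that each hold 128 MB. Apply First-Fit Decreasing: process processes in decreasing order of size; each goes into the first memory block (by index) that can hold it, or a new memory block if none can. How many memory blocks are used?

9

Sorted descending: 54, 53, 53, 53, 52, 52, 52, 52, 51, 51, 51, 49, 48, 47, 46, 46, 43.
Put 54 MB in memory block 1; 74 MB remain.
Put 53 MB in memory block 1; 21 MB remain.
Put 53 MB in memory block 2; 75 MB remain.
Put 53 MB in memory block 2; 22 MB remain.
Put 52 MB in memory block 3; 76 MB remain.
Put 52 MB in memory block 3; 24 MB remain.
Put 52 MB in memory block 4; 76 MB remain.
Put 52 MB in memory block 4; 24 MB remain.
Put 51 MB in memory block 5; 77 MB remain.
Put 51 MB in memory block 5; 26 MB remain.
Put 51 MB in memory block 6; 77 MB remain.
Put 49 MB in memory block 6; 28 MB remain.
Put 48 MB in memory block 7; 80 MB remain.
Put 47 MB in memory block 7; 33 MB remain.
Put 46 MB in memory block 8; 82 MB remain.
Put 46 MB in memory block 8; 36 MB remain.
Put 43 MB in memory block 9; 85 MB remain.
Final memory blocks: [54,53] [53,53] [52,52] [52,52] [51,51] [51,49] [48,47] [46,46] [43].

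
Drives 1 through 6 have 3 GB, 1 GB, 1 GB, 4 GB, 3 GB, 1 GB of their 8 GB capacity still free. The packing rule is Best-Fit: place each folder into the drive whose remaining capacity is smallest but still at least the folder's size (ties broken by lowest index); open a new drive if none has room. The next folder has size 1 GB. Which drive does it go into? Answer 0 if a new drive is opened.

Drives with room: drive 1 (3 GB), drive 2 (1 GB), drive 3 (1 GB), drive 4 (4 GB), drive 5 (3 GB), drive 6 (1 GB).
Tightest fit is drive 2 with 1 GB free.

2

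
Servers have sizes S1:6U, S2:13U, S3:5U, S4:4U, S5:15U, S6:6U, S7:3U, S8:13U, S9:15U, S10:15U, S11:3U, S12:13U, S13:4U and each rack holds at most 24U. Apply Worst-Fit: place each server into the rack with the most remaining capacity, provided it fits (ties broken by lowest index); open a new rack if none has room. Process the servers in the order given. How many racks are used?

Put S1 (6U) in rack 1; 18U remain.
Put S2 (13U) in rack 1; 5U remain.
Put S3 (5U) in rack 1; 0U remain.
Put S4 (4U) in rack 2; 20U remain.
Put S5 (15U) in rack 2; 5U remain.
Put S6 (6U) in rack 3; 18U remain.
Put S7 (3U) in rack 3; 15U remain.
Put S8 (13U) in rack 3; 2U remain.
Put S9 (15U) in rack 4; 9U remain.
Put S10 (15U) in rack 5; 9U remain.
Put S11 (3U) in rack 4; 6U remain.
Put S12 (13U) in rack 6; 11U remain.
Put S13 (4U) in rack 6; 7U remain.

6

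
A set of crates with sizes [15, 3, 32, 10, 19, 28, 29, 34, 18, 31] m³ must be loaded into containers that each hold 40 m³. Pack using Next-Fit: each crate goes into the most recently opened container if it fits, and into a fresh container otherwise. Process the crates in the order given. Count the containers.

Put 15 m³ in container 1; 25 m³ remain.
Put 3 m³ in container 1; 22 m³ remain.
Put 32 m³ in container 2; 8 m³ remain.
Put 10 m³ in container 3; 30 m³ remain.
Put 19 m³ in container 3; 11 m³ remain.
Put 28 m³ in container 4; 12 m³ remain.
Put 29 m³ in container 5; 11 m³ remain.
Put 34 m³ in container 6; 6 m³ remain.
Put 18 m³ in container 7; 22 m³ remain.
Put 31 m³ in container 8; 9 m³ remain.

8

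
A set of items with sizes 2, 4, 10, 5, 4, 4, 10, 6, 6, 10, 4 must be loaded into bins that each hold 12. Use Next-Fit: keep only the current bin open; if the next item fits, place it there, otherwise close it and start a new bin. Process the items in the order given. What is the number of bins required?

8

Put 2 in bin 1; 10 remain.
Put 4 in bin 1; 6 remain.
Put 10 in bin 2; 2 remain.
Put 5 in bin 3; 7 remain.
Put 4 in bin 3; 3 remain.
Put 4 in bin 4; 8 remain.
Put 10 in bin 5; 2 remain.
Put 6 in bin 6; 6 remain.
Put 6 in bin 6; 0 remain.
Put 10 in bin 7; 2 remain.
Put 4 in bin 8; 8 remain.
Final bins: [2,4] [10] [5,4] [4] [10] [6,6] [10] [4].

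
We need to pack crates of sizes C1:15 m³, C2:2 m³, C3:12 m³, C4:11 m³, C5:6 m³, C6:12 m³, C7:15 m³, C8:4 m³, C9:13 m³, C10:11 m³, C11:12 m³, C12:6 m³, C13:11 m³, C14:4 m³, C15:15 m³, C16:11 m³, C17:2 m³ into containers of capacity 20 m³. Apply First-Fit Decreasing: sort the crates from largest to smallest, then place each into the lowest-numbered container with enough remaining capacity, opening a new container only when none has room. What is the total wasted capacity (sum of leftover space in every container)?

58

Sorted descending: 15, 15, 15, 13, 12, 12, 12, 11, 11, 11, 11, 6, 6, 4, 4, 2, 2.
Put 15 m³ in container 1; 5 m³ remain.
Put 15 m³ in container 2; 5 m³ remain.
Put 15 m³ in container 3; 5 m³ remain.
Put 13 m³ in container 4; 7 m³ remain.
Put 12 m³ in container 5; 8 m³ remain.
Put 12 m³ in container 6; 8 m³ remain.
Put 12 m³ in container 7; 8 m³ remain.
Put 11 m³ in container 8; 9 m³ remain.
Put 11 m³ in container 9; 9 m³ remain.
Put 11 m³ in container 10; 9 m³ remain.
Put 11 m³ in container 11; 9 m³ remain.
Put 6 m³ in container 4; 1 m³ remain.
Put 6 m³ in container 5; 2 m³ remain.
Put 4 m³ in container 1; 1 m³ remain.
Put 4 m³ in container 2; 1 m³ remain.
Put 2 m³ in container 3; 3 m³ remain.
Put 2 m³ in container 3; 1 m³ remain.
11 containers × 20 m³ = 220 m³; used 162 m³; unused 58 m³.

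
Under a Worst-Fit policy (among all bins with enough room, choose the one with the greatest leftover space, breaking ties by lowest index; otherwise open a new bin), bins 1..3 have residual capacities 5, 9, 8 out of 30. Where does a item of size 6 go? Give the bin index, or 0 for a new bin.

2

Bins with room: bin 2 (9), bin 3 (8).
Most room is bin 2 with 9 free.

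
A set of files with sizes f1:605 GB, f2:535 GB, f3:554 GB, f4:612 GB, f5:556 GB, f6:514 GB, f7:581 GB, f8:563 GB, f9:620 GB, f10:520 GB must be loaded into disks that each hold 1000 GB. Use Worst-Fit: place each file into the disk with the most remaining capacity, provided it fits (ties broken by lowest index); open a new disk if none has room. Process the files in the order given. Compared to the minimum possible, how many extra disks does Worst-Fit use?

Worst-Fit: [605] [535] [554] [612] [556] [514] [581] [563] [620] [520] → 10 disks.
10 files exceed 500 GB (half the capacity), and no two of those can share a disk, so at least 10 disks are needed.
So 10 is already optimal.

0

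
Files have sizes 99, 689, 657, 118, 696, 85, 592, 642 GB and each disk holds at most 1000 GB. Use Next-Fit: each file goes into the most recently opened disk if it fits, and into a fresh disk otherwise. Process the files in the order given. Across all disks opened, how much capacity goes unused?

disk 1: place 99 GB, 901 GB left
disk 1: place 689 GB, 212 GB left
disk 2: place 657 GB, 343 GB left
disk 2: place 118 GB, 225 GB left
disk 3: place 696 GB, 304 GB left
disk 3: place 85 GB, 219 GB left
disk 4: place 592 GB, 408 GB left
disk 5: place 642 GB, 358 GB left
5 disks × 1000 GB = 5000 GB; used 3578 GB; unused 1422 GB.

1422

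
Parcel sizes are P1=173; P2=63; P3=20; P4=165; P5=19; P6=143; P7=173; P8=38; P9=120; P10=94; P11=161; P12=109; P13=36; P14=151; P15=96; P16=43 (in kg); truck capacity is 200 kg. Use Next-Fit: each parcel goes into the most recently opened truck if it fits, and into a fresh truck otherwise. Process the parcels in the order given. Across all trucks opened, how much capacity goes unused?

596

truck 1: place P1 (173 kg), 27 kg left
truck 2: place P2 (63 kg), 137 kg left
truck 2: place P3 (20 kg), 117 kg left
truck 3: place P4 (165 kg), 35 kg left
truck 3: place P5 (19 kg), 16 kg left
truck 4: place P6 (143 kg), 57 kg left
truck 5: place P7 (173 kg), 27 kg left
truck 6: place P8 (38 kg), 162 kg left
truck 6: place P9 (120 kg), 42 kg left
truck 7: place P10 (94 kg), 106 kg left
truck 8: place P11 (161 kg), 39 kg left
truck 9: place P12 (109 kg), 91 kg left
truck 9: place P13 (36 kg), 55 kg left
truck 10: place P14 (151 kg), 49 kg left
truck 11: place P15 (96 kg), 104 kg left
truck 11: place P16 (43 kg), 61 kg left
11 trucks × 200 kg = 2200 kg; used 1604 kg; unused 596 kg.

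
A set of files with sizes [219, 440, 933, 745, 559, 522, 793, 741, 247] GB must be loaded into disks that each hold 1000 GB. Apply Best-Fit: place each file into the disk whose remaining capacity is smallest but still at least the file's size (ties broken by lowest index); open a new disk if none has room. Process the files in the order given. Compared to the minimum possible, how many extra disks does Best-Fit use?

1

Best-Fit: [219,440] [933] [745,247] [559] [522] [793] [741] → 7 disks.
Total size 5199 GB; any packing needs at least ⌈5199/1000⌉ = 6 disks.
An optimal packing achieves that bound: [933] [793] [745,247] [741,219] [559,440] [522] → 6 disks.
Excess: 7 − 6 = 1.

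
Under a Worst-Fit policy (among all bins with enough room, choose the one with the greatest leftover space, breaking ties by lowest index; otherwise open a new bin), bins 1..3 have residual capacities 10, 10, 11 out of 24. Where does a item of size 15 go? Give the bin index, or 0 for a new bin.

No bin has ≥ 15 free, so a new bin is opened.

0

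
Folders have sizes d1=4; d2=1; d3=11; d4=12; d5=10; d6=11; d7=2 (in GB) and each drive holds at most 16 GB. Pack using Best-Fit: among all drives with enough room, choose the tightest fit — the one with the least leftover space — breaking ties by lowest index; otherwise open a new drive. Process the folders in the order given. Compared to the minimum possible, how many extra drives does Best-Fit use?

0

Best-Fit: [4,1,11] [12,2] [10] [11] → 4 drives.
Total size 51 GB; any packing needs at least ⌈51/16⌉ = 4 drives.
So 4 is already optimal.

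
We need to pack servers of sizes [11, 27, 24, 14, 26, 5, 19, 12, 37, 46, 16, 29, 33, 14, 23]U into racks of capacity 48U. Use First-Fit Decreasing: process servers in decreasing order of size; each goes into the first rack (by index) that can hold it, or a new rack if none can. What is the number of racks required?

Sorted descending: 46, 37, 33, 29, 27, 26, 24, 23, 19, 16, 14, 14, 12, 11, 5.
rack 1: place 46U, 2U left
rack 2: place 37U, 11U left
rack 3: place 33U, 15U left
rack 4: place 29U, 19U left
rack 5: place 27U, 21U left
rack 6: place 26U, 22U left
rack 7: place 24U, 24U left
rack 7: place 23U, 1U left
rack 4: place 19U, 0U left
rack 5: place 16U, 5U left
rack 3: place 14U, 1U left
rack 6: place 14U, 8U left
rack 8: place 12U, 36U left
rack 2: place 11U, 0U left
rack 5: place 5U, 0U left
Final racks: [46] [37,11] [33,14] [29,19] [27,16,5] [26,14] [24,23] [12].

8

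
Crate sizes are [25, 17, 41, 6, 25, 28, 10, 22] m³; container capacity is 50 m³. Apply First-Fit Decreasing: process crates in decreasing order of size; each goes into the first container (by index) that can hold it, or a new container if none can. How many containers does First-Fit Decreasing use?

Sorted descending: 41, 28, 25, 25, 22, 17, 10, 6.
Put 41 m³ in container 1; 9 m³ remain.
Put 28 m³ in container 2; 22 m³ remain.
Put 25 m³ in container 3; 25 m³ remain.
Put 25 m³ in container 3; 0 m³ remain.
Put 22 m³ in container 2; 0 m³ remain.
Put 17 m³ in container 4; 33 m³ remain.
Put 10 m³ in container 4; 23 m³ remain.
Put 6 m³ in container 1; 3 m³ remain.

4 containers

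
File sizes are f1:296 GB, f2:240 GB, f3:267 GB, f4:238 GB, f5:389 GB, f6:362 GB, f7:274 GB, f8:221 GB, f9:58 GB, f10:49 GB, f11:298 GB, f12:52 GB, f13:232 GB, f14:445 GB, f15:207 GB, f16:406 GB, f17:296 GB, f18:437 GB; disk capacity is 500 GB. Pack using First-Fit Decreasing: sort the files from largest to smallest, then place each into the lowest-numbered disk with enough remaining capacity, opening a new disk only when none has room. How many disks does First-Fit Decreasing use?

12

Sorted descending: 445, 437, 406, 389, 362, 298, 296, 296, 274, 267, 240, 238, 232, 221, 207, 58, 52, 49.
Put 445 GB in disk 1; 55 GB remain.
Put 437 GB in disk 2; 63 GB remain.
Put 406 GB in disk 3; 94 GB remain.
Put 389 GB in disk 4; 111 GB remain.
Put 362 GB in disk 5; 138 GB remain.
Put 298 GB in disk 6; 202 GB remain.
Put 296 GB in disk 7; 204 GB remain.
Put 296 GB in disk 8; 204 GB remain.
Put 274 GB in disk 9; 226 GB remain.
Put 267 GB in disk 10; 233 GB remain.
Put 240 GB in disk 11; 260 GB remain.
Put 238 GB in disk 11; 22 GB remain.
Put 232 GB in disk 10; 1 GB remain.
Put 221 GB in disk 9; 5 GB remain.
Put 207 GB in disk 12; 293 GB remain.
Put 58 GB in disk 2; 5 GB remain.
Put 52 GB in disk 1; 3 GB remain.
Put 49 GB in disk 3; 45 GB remain.
Final disks: [445,52] [437,58] [406,49] [389] [362] [298] [296] [296] [274,221] [267,232] [240,238] [207].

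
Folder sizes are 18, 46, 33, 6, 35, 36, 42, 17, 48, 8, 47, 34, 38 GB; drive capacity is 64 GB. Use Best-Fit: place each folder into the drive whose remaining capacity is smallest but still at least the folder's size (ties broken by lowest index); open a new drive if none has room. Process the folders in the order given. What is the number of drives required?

18 GB → drive 1 (remaining 46 GB)
46 GB → drive 1 (remaining 0 GB)
33 GB → drive 2 (remaining 31 GB)
6 GB → drive 2 (remaining 25 GB)
35 GB → drive 3 (remaining 29 GB)
36 GB → drive 4 (remaining 28 GB)
42 GB → drive 5 (remaining 22 GB)
17 GB → drive 5 (remaining 5 GB)
48 GB → drive 6 (remaining 16 GB)
8 GB → drive 6 (remaining 8 GB)
47 GB → drive 7 (remaining 17 GB)
34 GB → drive 8 (remaining 30 GB)
38 GB → drive 9 (remaining 26 GB)

9 drives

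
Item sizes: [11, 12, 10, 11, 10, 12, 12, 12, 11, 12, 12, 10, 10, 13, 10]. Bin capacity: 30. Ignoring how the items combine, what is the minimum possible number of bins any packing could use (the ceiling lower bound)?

6 bins

Total size = 11 + 12 + 10 + 11 + 10 + 12 + 12 + 12 + 11 + 12 + 12 + 10 + 10 + 13 + 10 = 168.
⌈168 / 30⌉ = 6.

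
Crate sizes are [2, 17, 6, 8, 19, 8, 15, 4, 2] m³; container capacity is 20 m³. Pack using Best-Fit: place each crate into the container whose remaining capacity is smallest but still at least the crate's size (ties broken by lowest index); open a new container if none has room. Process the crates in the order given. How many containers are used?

5

Put 2 m³ in container 1; 18 m³ remain.
Put 17 m³ in container 1; 1 m³ remain.
Put 6 m³ in container 2; 14 m³ remain.
Put 8 m³ in container 2; 6 m³ remain.
Put 19 m³ in container 3; 1 m³ remain.
Put 8 m³ in container 4; 12 m³ remain.
Put 15 m³ in container 5; 5 m³ remain.
Put 4 m³ in container 5; 1 m³ remain.
Put 2 m³ in container 2; 4 m³ remain.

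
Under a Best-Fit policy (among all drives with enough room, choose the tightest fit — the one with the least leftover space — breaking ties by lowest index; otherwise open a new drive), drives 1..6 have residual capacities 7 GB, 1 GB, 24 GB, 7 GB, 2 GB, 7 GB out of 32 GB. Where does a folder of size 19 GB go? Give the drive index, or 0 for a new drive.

Drives with room: drive 3 (24 GB).
Tightest fit is drive 3 with 24 GB free.

3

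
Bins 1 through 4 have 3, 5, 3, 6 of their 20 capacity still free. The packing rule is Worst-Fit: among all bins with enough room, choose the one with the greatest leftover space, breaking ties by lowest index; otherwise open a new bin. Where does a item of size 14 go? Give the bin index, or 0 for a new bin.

No bin has ≥ 14 free, so a new bin is opened.

0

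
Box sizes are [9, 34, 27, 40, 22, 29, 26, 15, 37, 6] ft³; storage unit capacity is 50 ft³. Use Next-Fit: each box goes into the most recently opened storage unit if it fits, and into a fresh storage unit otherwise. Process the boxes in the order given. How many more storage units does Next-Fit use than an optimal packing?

Next-Fit: [9,34] [27] [40] [22] [29] [26,15] [37,6] → 7 storage units.
6 boxes exceed 25 ft³ (half the capacity), and no two of those can share a storage unit, so at least 6 storage units are needed.
An optimal packing achieves that bound: [40,9] [37,6] [34,15] [29] [27,22] [26] → 6 storage units.
Excess: 7 − 6 = 1.

1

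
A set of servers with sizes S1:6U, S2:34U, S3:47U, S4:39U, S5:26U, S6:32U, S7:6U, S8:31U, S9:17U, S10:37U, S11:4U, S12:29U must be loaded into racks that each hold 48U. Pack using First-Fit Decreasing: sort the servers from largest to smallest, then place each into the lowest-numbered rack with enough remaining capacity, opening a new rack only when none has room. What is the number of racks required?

Sorted descending: 47, 39, 37, 34, 32, 31, 29, 26, 17, 6, 6, 4.
Put 47U in rack 1; 1U remain.
Put 39U in rack 2; 9U remain.
Put 37U in rack 3; 11U remain.
Put 34U in rack 4; 14U remain.
Put 32U in rack 5; 16U remain.
Put 31U in rack 6; 17U remain.
Put 29U in rack 7; 19U remain.
Put 26U in rack 8; 22U remain.
Put 17U in rack 6; 0U remain.
Put 6U in rack 2; 3U remain.
Put 6U in rack 3; 5U remain.
Put 4U in rack 3; 1U remain.
Final racks: [47] [39,6] [37,6,4] [34] [32] [31,17] [29] [26].

8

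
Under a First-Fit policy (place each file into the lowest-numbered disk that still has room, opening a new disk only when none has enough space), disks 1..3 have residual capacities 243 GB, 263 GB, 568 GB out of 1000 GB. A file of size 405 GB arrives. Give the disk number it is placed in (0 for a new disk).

3

Disks with room: disk 3 (568 GB).
The first with room is disk 3.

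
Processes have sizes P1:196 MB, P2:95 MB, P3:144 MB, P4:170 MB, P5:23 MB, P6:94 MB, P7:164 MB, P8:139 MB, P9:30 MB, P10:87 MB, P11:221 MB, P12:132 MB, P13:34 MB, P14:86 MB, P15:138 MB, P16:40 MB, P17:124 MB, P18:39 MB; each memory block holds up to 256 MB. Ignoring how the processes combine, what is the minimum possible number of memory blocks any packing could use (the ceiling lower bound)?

Total size = 196 + 95 + 144 + 170 + 23 + 94 + 164 + 139 + 30 + 87 + 221 + 132 + 34 + 86 + 138 + 40 + 124 + 39 = 1956 MB.
⌈1956 / 256⌉ = 8.

8 memory blocks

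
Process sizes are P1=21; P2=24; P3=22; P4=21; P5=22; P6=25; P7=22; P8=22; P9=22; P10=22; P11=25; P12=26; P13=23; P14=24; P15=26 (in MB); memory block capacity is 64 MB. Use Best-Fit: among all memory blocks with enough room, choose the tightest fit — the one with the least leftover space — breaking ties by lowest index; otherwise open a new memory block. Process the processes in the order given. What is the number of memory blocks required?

8 memory blocks

Put P1 (21 MB) in memory block 1; 43 MB remain.
Put P2 (24 MB) in memory block 1; 19 MB remain.
Put P3 (22 MB) in memory block 2; 42 MB remain.
Put P4 (21 MB) in memory block 2; 21 MB remain.
Put P5 (22 MB) in memory block 3; 42 MB remain.
Put P6 (25 MB) in memory block 3; 17 MB remain.
Put P7 (22 MB) in memory block 4; 42 MB remain.
Put P8 (22 MB) in memory block 4; 20 MB remain.
Put P9 (22 MB) in memory block 5; 42 MB remain.
Put P10 (22 MB) in memory block 5; 20 MB remain.
Put P11 (25 MB) in memory block 6; 39 MB remain.
Put P12 (26 MB) in memory block 6; 13 MB remain.
Put P13 (23 MB) in memory block 7; 41 MB remain.
Put P14 (24 MB) in memory block 7; 17 MB remain.
Put P15 (26 MB) in memory block 8; 38 MB remain.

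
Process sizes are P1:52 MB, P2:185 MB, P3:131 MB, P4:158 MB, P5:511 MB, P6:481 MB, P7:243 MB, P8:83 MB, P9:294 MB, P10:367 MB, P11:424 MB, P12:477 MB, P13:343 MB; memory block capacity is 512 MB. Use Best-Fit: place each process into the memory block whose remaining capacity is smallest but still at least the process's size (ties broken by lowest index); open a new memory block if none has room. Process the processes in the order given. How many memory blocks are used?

P1 (52 MB) → memory block 1 (remaining 460 MB)
P2 (185 MB) → memory block 1 (remaining 275 MB)
P3 (131 MB) → memory block 1 (remaining 144 MB)
P4 (158 MB) → memory block 2 (remaining 354 MB)
P5 (511 MB) → memory block 3 (remaining 1 MB)
P6 (481 MB) → memory block 4 (remaining 31 MB)
P7 (243 MB) → memory block 2 (remaining 111 MB)
P8 (83 MB) → memory block 2 (remaining 28 MB)
P9 (294 MB) → memory block 5 (remaining 218 MB)
P10 (367 MB) → memory block 6 (remaining 145 MB)
P11 (424 MB) → memory block 7 (remaining 88 MB)
P12 (477 MB) → memory block 8 (remaining 35 MB)
P13 (343 MB) → memory block 9 (remaining 169 MB)

9 memory blocks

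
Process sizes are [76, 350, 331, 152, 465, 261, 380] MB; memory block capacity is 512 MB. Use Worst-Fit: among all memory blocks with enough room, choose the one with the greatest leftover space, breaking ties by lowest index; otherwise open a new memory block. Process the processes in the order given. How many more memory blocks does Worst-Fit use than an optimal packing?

0

Worst-Fit: [76,350] [331,152] [465] [261] [380] → 5 memory blocks.
5 processes exceed 256 MB (half the capacity), and no two of those can share a memory block, so at least 5 memory blocks are needed.
So 5 is already optimal.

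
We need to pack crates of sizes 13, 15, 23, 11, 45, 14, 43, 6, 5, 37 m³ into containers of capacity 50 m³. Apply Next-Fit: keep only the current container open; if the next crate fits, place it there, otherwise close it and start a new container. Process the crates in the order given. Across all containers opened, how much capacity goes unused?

88

container 1: place 13 m³, 37 m³ left
container 1: place 15 m³, 22 m³ left
container 2: place 23 m³, 27 m³ left
container 2: place 11 m³, 16 m³ left
container 3: place 45 m³, 5 m³ left
container 4: place 14 m³, 36 m³ left
container 5: place 43 m³, 7 m³ left
container 5: place 6 m³, 1 m³ left
container 6: place 5 m³, 45 m³ left
container 6: place 37 m³, 8 m³ left
6 containers × 50 m³ = 300 m³; used 212 m³; unused 88 m³.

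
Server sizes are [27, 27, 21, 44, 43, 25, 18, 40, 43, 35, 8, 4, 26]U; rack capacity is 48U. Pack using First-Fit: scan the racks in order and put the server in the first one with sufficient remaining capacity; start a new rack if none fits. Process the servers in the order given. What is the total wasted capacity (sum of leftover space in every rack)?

27U → rack 1 (remaining 21U)
27U → rack 2 (remaining 21U)
21U → rack 1 (remaining 0U)
44U → rack 3 (remaining 4U)
43U → rack 4 (remaining 5U)
25U → rack 5 (remaining 23U)
18U → rack 2 (remaining 3U)
40U → rack 6 (remaining 8U)
43U → rack 7 (remaining 5U)
35U → rack 8 (remaining 13U)
8U → rack 5 (remaining 15U)
4U → rack 3 (remaining 0U)
26U → rack 9 (remaining 22U)
9 racks × 48U = 432U; used 361U; unused 71U.

71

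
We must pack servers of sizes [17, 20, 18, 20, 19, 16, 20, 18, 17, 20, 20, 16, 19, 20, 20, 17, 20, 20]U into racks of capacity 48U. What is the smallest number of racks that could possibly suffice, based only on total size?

8 racks

Total size = 17 + 20 + 18 + 20 + 19 + 16 + 20 + 18 + 17 + 20 + 20 + 16 + 19 + 20 + 20 + 17 + 20 + 20 = 337U.
⌈337 / 48⌉ = 8.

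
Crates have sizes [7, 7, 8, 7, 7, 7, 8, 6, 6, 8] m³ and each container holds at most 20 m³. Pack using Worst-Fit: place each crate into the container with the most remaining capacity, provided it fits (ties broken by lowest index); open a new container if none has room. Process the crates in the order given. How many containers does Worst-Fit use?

5

7 m³ → container 1 (remaining 13 m³)
7 m³ → container 1 (remaining 6 m³)
8 m³ → container 2 (remaining 12 m³)
7 m³ → container 2 (remaining 5 m³)
7 m³ → container 3 (remaining 13 m³)
7 m³ → container 3 (remaining 6 m³)
8 m³ → container 4 (remaining 12 m³)
6 m³ → container 4 (remaining 6 m³)
6 m³ → container 1 (remaining 0 m³)
8 m³ → container 5 (remaining 12 m³)
Final containers: [7,7,6] [8,7] [7,7] [8,6] [8].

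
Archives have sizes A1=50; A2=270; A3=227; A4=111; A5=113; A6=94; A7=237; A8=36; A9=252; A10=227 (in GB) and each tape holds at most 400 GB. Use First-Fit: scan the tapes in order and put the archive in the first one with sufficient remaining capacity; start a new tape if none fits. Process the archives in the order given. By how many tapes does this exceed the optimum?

First-Fit: [50,270,36] [227,111] [113,94] [237] [252] [227] → 6 tapes.
Total size 1617 GB; any packing needs at least ⌈1617/400⌉ = 5 tapes.
An optimal packing achieves that bound: [270,113] [252,111,36] [237,94,50] [227] [227] → 5 tapes.
Excess: 6 − 5 = 1.

1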